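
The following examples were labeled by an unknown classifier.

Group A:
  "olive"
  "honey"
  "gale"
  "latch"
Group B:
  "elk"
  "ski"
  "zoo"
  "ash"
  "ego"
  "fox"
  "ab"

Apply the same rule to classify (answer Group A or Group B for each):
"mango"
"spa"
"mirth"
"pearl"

Group A, Group B, Group A, Group A

The distinguishing property — length ≥ 4 — holds for all the 'Group A' cases and none of the 'Group B' cases.
"mango": length 5, passes → Group A. "spa": length 3, does not pass → Group B. "mirth": length 5, passes → Group A. "pearl": length 5, passes → Group A.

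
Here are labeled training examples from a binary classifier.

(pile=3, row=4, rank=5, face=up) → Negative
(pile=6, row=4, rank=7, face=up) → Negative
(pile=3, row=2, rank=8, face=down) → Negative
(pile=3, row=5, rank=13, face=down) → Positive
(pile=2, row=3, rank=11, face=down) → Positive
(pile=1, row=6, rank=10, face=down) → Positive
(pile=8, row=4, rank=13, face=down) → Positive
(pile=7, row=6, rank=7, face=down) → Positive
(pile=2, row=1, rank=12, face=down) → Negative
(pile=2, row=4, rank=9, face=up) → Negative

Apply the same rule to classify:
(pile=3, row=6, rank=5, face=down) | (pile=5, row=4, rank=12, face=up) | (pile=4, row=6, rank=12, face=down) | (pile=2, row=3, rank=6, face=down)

Positive, Negative, Positive, Positive

The pattern is that an item is 'Positive' exactly when: face is down AND row ≥ 3.
(pile=3, row=6, rank=5, face=down) — face is down, row = 6, hence Positive.
(pile=5, row=4, rank=12, face=up) — face is up, row = 4, hence Negative.
(pile=4, row=6, rank=12, face=down) — face is down, row = 6, hence Positive.
(pile=2, row=3, rank=6, face=down) — face is down, row = 3, hence Positive.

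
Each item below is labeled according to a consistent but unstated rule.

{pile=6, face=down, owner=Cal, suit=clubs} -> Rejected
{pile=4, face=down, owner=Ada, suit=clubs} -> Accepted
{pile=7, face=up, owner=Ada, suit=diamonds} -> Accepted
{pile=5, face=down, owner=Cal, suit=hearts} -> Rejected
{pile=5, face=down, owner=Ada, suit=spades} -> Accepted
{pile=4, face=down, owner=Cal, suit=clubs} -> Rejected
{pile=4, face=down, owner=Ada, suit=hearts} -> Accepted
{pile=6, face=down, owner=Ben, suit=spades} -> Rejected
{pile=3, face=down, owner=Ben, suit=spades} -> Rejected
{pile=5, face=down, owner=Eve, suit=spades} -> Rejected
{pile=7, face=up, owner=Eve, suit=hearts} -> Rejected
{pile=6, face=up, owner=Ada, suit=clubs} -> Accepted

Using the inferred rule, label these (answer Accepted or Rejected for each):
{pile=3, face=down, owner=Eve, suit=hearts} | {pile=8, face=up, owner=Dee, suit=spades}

Rejected, Rejected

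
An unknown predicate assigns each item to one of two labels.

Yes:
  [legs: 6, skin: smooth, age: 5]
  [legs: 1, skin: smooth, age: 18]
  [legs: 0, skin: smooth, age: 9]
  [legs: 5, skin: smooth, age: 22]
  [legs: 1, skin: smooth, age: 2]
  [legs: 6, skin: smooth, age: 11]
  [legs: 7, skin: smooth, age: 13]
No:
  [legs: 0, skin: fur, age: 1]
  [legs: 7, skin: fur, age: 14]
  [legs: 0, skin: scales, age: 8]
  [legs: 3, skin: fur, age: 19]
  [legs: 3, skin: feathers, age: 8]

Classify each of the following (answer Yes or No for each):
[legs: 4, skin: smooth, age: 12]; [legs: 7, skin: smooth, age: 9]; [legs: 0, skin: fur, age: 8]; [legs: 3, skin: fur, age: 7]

The pattern is that an item is 'Yes' exactly when: skin is smooth.
[legs: 4, skin: smooth, age: 12]: Yes (skin is smooth).
[legs: 7, skin: smooth, age: 9]: Yes (skin is smooth).
[legs: 0, skin: fur, age: 8]: No (skin is fur).
[legs: 3, skin: fur, age: 7]: No (skin is fur).

Yes, Yes, No, No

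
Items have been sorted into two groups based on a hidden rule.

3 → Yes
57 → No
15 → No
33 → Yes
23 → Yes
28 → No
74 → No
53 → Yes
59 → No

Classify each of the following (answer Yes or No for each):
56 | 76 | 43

The distinguishing property — ends in digit 3 — holds for all the 'Yes' cases and none of the 'No' cases.

No, No, Yes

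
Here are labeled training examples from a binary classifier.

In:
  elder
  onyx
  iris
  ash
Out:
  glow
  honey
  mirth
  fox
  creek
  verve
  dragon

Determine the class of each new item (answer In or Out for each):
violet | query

The rule appears to be: starts with a vowel.
violet — starts with 'v', hence Out. query — starts with 'q', hence Out.

Out, Out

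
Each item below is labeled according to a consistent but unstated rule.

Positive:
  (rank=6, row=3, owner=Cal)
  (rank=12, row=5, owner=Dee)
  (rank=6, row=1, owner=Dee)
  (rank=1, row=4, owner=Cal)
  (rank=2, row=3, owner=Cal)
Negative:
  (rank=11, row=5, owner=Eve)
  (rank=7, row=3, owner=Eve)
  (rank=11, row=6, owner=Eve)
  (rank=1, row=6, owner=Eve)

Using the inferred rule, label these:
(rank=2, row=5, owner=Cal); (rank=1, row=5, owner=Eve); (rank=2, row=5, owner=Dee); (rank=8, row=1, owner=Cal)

Positive, Negative, Positive, Positive

The simplest hypothesis consistent with all the labels is: owner is not Eve.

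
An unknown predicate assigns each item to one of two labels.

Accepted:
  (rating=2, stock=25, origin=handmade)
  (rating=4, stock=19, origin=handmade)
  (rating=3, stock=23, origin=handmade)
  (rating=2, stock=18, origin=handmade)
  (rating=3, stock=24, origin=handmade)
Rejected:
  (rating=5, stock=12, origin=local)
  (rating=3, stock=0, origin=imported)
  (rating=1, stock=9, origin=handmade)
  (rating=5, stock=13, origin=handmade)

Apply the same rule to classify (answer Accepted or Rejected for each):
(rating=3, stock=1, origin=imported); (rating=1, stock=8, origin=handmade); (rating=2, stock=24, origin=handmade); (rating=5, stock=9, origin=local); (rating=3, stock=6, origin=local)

One predicate separates the groups cleanly: stock ≥ 18.
(rating=3, stock=1, origin=imported): Rejected (stock = 1).
(rating=1, stock=8, origin=handmade): Rejected (stock = 8).
(rating=2, stock=24, origin=handmade): Accepted (stock = 24).
(rating=5, stock=9, origin=local): Rejected (stock = 9).
(rating=3, stock=6, origin=local): Rejected (stock = 6).

Rejected, Rejected, Accepted, Rejected, Rejected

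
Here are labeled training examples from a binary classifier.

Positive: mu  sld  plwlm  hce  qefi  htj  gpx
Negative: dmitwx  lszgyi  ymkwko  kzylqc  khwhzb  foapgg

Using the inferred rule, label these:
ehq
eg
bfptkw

One predicate separates the groups cleanly: length ≤ 5.
ehq — length 3, hence Positive.
eg — length 2, hence Positive.
bfptkw — length 6, hence Negative.

Positive, Positive, Negative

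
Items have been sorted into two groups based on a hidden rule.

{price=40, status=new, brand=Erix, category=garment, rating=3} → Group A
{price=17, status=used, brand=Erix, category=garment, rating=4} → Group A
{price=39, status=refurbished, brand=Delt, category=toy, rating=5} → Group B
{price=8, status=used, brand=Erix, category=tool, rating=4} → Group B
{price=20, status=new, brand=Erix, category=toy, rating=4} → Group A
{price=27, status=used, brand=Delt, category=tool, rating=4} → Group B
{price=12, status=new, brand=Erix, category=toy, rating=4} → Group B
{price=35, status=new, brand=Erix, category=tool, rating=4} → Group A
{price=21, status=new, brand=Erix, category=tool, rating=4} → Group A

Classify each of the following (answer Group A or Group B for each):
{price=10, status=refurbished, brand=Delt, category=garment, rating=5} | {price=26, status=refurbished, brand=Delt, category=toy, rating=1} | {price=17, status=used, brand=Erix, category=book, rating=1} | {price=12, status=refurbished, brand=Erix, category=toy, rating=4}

Group B, Group B, Group A, Group B

Every 'Group A' example satisfies: brand is Erix AND price ≥ 17. None of the 'Group B' examples do.
{price=10, status=refurbished, brand=Delt, category=garment, rating=5}: Group B (brand is Delt, price = 10).
{price=26, status=refurbished, brand=Delt, category=toy, rating=1}: Group B (brand is Delt, price = 26).
{price=17, status=used, brand=Erix, category=book, rating=1}: Group A (brand is Erix, price = 17).
{price=12, status=refurbished, brand=Erix, category=toy, rating=4}: Group B (brand is Erix, price = 12).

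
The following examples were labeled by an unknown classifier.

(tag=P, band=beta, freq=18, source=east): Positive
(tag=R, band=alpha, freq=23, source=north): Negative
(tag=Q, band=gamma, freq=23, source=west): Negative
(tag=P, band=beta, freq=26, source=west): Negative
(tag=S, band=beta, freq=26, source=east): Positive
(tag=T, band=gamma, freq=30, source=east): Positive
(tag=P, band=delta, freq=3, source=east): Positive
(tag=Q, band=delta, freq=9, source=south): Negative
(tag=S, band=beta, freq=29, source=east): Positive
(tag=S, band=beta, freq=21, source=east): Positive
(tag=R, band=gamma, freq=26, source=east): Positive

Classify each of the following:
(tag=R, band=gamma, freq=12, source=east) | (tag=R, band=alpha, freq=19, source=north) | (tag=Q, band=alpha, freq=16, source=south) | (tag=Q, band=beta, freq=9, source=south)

The distinguishing property — source is east — holds for all the 'Positive' cases and none of the 'Negative' cases.

Positive, Negative, Negative, Negative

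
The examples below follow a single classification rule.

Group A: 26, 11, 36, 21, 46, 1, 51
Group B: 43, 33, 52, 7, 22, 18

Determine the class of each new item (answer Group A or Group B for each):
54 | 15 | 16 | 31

Group B, Group B, Group A, Group A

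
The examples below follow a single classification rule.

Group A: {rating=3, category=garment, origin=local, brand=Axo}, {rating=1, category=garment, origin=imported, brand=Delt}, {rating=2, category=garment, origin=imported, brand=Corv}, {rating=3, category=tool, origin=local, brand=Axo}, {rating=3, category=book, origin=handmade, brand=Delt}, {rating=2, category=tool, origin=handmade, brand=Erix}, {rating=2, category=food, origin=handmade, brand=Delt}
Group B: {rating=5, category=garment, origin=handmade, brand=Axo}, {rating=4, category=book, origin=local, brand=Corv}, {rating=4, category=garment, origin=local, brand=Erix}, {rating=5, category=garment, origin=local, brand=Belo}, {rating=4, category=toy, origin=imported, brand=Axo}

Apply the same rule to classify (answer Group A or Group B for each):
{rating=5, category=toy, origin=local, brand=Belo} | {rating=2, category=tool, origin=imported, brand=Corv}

Group B, Group A

The rule appears to be: rating ≤ 3.
{rating=5, category=toy, origin=local, brand=Belo}: rating = 5, doesn't qualify → Group B. {rating=2, category=tool, origin=imported, brand=Corv}: rating = 2, checks out → Group A.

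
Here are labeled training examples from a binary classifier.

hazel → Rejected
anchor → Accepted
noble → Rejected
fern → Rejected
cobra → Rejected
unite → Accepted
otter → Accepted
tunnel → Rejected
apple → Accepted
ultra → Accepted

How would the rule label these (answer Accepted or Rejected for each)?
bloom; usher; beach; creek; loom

Rejected, Accepted, Rejected, Rejected, Rejected

'Accepted' ⟺ starts with a vowel.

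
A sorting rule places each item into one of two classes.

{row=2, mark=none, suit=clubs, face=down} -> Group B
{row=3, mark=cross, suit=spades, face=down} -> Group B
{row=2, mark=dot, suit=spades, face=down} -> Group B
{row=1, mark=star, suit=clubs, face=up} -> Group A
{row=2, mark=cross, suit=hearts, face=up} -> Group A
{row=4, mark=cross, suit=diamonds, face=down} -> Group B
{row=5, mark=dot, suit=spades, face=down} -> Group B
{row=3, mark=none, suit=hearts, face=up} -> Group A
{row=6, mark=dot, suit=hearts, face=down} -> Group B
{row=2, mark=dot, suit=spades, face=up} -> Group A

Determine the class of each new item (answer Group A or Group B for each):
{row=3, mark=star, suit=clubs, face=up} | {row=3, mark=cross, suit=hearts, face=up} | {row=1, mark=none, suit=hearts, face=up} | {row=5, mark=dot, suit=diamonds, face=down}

Rule: face is up. This holds for each 'Group A' example and fails for each 'Group B' one.
{row=3, mark=star, suit=clubs, face=up} — face is up, hence Group A. {row=3, mark=cross, suit=hearts, face=up} — face is up, hence Group A. {row=1, mark=none, suit=hearts, face=up} — face is up, hence Group A. {row=5, mark=dot, suit=diamonds, face=down} — face is down, hence Group B.

Group A, Group A, Group A, Group B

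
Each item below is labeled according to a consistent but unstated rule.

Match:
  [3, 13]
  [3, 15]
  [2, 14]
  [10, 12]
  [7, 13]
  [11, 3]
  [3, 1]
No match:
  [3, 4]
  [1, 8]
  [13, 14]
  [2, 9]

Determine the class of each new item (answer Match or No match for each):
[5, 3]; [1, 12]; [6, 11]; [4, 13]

Looking at the examples, the only property every 'Match' case has and every 'No match' case lacks is: sum is even.
[5, 3] → 5+3 = 8 → Match. [1, 12] → 1+12 = 13 → No match. [6, 11] → 6+11 = 17 → No match. [4, 13] → 4+13 = 17 → No match.

Match, No match, No match, No match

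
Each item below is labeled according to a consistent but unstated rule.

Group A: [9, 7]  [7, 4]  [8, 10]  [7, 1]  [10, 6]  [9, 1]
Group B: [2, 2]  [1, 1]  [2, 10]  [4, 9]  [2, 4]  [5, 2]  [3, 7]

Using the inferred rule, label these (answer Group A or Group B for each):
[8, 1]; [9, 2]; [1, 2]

Group A, Group A, Group B

The classifier is using: first ≥ 6.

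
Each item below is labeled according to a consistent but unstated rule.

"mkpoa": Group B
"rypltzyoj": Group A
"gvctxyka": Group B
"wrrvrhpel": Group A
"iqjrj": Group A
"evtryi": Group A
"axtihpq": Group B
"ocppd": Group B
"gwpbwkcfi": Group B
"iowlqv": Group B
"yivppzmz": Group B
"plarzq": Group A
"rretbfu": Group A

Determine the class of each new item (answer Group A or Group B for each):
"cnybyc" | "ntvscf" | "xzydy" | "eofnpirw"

Group B, Group B, Group B, Group A

'Group A' ⟺ contains 'r'.
"cnybyc": no 'r', does not fit → Group B. "ntvscf": no 'r', does not fit → Group B. "xzydy": no 'r', does not fit → Group B. "eofnpirw": has 'r', matches → Group A.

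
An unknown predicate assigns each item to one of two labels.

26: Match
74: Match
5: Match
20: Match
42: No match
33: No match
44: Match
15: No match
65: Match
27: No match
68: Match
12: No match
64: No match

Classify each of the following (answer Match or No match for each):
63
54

The classifier is using: ≡ 2 (mod 3).
63: No match (63 mod 3 = 0).
54: No match (54 mod 3 = 0).

No match, No match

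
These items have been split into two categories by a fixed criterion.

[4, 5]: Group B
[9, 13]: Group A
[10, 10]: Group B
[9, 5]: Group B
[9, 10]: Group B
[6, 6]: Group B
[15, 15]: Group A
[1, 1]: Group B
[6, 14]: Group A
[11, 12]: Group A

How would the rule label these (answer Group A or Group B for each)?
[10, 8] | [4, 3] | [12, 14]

Group B, Group B, Group A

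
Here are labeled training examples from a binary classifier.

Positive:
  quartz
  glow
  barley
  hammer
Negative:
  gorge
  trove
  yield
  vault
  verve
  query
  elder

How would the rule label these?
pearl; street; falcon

Negative, Positive, Positive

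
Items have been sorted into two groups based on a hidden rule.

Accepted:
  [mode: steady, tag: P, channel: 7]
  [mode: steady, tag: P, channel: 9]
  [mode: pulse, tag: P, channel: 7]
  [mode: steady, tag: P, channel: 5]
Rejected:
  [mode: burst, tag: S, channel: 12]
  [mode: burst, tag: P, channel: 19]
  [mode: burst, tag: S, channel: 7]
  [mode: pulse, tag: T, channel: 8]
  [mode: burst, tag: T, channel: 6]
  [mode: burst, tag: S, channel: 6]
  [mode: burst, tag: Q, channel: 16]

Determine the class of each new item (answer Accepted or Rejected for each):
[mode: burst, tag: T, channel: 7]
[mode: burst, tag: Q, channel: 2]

Rejected, Rejected

The simplest hypothesis consistent with all the labels is: tag is P AND channel ≤ 9.
[mode: burst, tag: T, channel: 7]: tag is T, channel = 7 — lacks this property, so Rejected. [mode: burst, tag: Q, channel: 2]: tag is Q, channel = 2 — lacks this property, so Rejected.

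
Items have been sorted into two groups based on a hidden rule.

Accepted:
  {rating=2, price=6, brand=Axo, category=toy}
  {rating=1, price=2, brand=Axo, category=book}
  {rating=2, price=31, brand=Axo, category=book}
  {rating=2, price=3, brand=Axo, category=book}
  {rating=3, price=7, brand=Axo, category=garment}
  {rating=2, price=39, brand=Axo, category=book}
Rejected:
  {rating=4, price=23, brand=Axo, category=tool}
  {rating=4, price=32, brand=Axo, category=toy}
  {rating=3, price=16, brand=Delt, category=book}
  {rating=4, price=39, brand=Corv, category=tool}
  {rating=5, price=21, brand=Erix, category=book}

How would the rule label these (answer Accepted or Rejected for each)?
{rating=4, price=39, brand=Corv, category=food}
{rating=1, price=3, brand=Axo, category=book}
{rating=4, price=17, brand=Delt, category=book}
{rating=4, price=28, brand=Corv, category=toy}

Rejected, Accepted, Rejected, Rejected

The classifier is using: brand is Axo AND rating ≤ 3.
{rating=4, price=39, brand=Corv, category=food}: brand is Corv, rating = 4, lacks this property → Rejected. {rating=1, price=3, brand=Axo, category=book}: brand is Axo, rating = 1, matches → Accepted. {rating=4, price=17, brand=Delt, category=book}: brand is Delt, rating = 4, lacks this property → Rejected. {rating=4, price=28, brand=Corv, category=toy}: brand is Corv, rating = 4, lacks this property → Rejected.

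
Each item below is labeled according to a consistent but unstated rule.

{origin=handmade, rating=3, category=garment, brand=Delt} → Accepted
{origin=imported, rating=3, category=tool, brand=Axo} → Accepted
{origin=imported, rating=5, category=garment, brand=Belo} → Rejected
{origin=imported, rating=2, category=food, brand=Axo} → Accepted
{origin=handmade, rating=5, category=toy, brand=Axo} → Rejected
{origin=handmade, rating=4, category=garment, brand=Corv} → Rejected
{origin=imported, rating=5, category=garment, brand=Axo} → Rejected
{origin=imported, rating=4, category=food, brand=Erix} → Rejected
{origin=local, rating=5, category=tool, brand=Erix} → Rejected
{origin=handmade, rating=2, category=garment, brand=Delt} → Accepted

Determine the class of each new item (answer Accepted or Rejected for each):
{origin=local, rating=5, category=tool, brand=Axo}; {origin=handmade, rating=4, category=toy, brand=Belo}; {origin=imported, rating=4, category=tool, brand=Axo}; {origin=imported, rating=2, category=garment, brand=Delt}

Rejected, Rejected, Rejected, Accepted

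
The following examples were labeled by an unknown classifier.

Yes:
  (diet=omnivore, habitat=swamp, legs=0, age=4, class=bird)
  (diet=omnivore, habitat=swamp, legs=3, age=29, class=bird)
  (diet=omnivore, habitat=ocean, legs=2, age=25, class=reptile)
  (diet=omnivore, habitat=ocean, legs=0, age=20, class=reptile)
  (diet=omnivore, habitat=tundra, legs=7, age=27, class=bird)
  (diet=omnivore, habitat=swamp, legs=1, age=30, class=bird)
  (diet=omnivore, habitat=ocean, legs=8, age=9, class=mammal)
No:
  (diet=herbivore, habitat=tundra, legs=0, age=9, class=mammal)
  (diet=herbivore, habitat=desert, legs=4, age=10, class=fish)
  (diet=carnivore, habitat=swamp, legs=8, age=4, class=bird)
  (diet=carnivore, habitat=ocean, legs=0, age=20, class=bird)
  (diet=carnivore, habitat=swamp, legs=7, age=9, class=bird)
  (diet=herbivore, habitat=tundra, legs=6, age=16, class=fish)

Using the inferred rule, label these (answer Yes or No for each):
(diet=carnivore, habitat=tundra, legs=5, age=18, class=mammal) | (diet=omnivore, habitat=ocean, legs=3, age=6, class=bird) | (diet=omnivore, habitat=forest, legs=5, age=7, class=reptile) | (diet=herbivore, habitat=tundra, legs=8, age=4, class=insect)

No, Yes, Yes, No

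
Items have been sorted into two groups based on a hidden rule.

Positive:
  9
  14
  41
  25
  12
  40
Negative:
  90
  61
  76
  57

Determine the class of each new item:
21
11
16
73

Positive, Positive, Positive, Negative

Every 'Positive' example satisfies: at most 41. None of the 'Negative' examples do.
21 → 21 ≤ 41 → Positive. 11 → 11 ≤ 41 → Positive. 16 → 16 ≤ 41 → Positive. 73 → 73 > 41 → Negative.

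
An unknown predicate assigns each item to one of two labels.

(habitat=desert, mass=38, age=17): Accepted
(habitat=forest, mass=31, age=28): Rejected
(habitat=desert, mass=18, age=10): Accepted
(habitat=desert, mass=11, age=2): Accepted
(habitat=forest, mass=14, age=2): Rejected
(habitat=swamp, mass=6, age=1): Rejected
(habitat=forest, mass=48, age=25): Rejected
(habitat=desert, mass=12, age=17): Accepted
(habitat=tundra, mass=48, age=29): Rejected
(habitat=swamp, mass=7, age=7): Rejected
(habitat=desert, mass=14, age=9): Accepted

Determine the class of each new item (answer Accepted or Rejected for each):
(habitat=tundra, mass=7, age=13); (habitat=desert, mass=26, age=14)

Rejected, Accepted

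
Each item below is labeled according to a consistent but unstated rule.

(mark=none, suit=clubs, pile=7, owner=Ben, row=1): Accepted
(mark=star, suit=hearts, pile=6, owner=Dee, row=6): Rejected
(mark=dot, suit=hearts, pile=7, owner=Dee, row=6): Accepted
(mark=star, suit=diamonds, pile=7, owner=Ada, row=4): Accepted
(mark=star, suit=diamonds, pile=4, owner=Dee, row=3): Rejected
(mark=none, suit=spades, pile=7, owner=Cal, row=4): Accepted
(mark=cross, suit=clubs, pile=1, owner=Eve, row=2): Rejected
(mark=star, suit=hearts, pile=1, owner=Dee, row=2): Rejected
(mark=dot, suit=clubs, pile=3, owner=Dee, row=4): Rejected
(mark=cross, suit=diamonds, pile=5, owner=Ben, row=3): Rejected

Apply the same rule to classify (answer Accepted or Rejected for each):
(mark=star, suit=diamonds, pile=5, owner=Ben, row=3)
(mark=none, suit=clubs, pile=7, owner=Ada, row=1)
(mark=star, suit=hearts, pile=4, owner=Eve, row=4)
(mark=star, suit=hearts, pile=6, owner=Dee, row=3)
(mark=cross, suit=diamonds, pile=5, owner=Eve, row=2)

Rejected, Accepted, Rejected, Rejected, Rejected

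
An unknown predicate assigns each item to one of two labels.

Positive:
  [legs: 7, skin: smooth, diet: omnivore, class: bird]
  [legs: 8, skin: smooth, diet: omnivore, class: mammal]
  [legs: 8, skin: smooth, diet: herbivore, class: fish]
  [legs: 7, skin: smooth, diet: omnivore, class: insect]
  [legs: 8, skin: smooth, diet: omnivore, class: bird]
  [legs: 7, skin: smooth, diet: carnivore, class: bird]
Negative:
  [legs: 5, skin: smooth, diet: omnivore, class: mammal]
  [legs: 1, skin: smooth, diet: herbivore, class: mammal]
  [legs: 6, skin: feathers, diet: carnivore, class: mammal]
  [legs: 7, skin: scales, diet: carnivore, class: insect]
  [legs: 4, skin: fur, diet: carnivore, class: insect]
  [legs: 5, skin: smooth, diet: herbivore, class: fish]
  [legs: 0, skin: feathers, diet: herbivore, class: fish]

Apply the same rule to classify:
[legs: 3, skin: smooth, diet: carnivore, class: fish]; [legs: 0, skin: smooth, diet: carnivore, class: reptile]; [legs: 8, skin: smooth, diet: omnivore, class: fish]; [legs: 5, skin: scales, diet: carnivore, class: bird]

Negative, Negative, Positive, Negative

The classifier is using: skin is smooth AND legs ≥ 6.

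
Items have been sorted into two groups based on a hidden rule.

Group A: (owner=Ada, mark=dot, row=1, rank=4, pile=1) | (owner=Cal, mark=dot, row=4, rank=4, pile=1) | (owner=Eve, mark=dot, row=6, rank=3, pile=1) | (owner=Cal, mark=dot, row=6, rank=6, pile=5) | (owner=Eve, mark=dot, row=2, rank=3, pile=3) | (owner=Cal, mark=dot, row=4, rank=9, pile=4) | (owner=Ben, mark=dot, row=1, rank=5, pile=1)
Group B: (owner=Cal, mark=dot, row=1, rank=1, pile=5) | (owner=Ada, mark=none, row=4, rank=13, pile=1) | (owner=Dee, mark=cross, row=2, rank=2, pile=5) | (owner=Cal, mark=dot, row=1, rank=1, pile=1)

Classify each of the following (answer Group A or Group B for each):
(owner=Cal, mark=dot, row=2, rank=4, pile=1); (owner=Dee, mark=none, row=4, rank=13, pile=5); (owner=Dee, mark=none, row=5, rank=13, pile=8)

Group A, Group B, Group B

The rule appears to be: mark is dot AND rank ≥ 2.
(owner=Cal, mark=dot, row=2, rank=4, pile=1): mark is dot, rank = 4 — satisfies this, so Group A.
(owner=Dee, mark=none, row=4, rank=13, pile=5): mark is none, rank = 13 — fails this test, so Group B.
(owner=Dee, mark=none, row=5, rank=13, pile=8): mark is none, rank = 13 — fails this test, so Group B.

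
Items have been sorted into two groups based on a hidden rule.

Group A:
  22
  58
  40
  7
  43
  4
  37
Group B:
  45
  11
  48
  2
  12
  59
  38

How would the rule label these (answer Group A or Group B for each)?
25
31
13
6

Group A, Group A, Group A, Group B

One predicate separates the groups cleanly: ≡ 1 (mod 3).
25 → 25 mod 3 = 1 → Group A.
31 → 31 mod 3 = 1 → Group A.
13 → 13 mod 3 = 1 → Group A.
6 → 6 mod 3 = 0 → Group B.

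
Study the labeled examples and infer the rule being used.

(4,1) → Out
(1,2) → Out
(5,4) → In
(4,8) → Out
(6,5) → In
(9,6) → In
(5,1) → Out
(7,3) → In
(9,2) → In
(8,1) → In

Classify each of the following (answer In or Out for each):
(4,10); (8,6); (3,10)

'In' ⟺ first > second AND sum ≥ 9.

Out, In, Out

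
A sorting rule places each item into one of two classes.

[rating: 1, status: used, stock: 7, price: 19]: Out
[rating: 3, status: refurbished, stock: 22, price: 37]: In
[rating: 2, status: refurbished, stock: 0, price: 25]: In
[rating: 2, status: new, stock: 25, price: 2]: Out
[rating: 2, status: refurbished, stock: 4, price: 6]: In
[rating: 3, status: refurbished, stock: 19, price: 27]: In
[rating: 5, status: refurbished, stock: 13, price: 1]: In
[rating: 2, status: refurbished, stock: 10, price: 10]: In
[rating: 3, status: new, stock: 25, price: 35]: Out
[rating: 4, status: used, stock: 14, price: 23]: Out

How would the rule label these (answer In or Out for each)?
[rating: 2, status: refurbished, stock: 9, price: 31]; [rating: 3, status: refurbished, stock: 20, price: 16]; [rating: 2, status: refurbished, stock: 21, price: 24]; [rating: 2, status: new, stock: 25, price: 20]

In, In, In, Out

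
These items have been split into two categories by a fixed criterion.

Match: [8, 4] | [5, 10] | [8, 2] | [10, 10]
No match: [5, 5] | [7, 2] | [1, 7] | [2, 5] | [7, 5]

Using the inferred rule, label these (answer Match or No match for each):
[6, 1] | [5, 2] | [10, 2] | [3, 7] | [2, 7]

A rule that fits every label: max ≥ 8 — true of each 'Match' example, false of each 'No match' one.

No match, No match, Match, No match, No match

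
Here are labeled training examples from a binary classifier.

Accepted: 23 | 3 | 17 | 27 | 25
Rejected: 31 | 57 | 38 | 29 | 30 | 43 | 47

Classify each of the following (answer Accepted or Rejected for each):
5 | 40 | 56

Accepted, Rejected, Rejected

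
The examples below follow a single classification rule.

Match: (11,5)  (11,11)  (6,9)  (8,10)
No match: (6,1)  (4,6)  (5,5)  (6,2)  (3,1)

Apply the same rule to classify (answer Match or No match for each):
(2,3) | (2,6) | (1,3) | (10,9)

Rule: sum ≥ 15. This holds for each 'Match' example and fails for each 'No match' one.
(2,3) — 2+3 = 5, hence No match. (2,6) — 2+6 = 8, hence No match. (1,3) — 1+3 = 4, hence No match. (10,9) — 10+9 = 19, hence Match.

No match, No match, No match, Match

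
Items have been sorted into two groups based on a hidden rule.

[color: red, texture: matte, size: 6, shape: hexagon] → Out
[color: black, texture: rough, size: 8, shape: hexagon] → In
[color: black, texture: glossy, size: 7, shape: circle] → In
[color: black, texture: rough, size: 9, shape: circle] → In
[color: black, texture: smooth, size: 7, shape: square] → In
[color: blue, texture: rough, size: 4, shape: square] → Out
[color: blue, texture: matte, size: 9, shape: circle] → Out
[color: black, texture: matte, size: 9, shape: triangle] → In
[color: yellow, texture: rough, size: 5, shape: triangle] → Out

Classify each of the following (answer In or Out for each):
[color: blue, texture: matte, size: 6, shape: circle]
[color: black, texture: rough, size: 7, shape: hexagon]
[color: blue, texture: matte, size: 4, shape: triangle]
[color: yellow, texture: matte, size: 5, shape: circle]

Out, In, Out, Out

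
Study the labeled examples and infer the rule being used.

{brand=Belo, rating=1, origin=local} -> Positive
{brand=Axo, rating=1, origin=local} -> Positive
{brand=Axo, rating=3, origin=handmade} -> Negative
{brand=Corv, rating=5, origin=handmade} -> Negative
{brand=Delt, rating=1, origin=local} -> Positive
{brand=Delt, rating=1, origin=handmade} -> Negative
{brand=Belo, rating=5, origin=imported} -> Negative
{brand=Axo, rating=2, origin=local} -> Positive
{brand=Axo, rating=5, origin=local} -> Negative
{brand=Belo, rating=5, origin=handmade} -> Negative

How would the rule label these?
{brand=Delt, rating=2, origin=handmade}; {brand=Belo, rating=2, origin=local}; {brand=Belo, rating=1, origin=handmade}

Negative, Positive, Negative

Rule: origin is local AND rating ≤ 2. This holds for each 'Positive' example and fails for each 'Negative' one.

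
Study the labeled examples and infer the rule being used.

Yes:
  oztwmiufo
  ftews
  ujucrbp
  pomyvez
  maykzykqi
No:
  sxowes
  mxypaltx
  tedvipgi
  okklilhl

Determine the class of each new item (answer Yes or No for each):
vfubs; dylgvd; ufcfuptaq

Checking candidate rules against both groups, what survives is: odd length.

Yes, No, Yes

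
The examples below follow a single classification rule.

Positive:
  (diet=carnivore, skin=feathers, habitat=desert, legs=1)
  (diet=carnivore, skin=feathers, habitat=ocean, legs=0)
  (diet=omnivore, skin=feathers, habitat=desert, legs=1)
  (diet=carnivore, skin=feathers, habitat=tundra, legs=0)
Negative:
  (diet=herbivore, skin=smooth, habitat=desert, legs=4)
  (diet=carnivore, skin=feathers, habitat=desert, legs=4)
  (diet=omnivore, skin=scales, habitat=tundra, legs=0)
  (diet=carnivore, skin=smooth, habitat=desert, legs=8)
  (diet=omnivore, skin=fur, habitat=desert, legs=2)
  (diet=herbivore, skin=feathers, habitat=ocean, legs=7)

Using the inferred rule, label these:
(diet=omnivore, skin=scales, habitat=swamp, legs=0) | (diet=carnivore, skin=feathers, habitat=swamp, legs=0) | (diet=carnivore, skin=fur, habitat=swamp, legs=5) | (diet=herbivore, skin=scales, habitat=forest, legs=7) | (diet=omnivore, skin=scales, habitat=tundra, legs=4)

The rule appears to be: skin is feathers AND legs ≤ 1.
(diet=omnivore, skin=scales, habitat=swamp, legs=0): Negative (skin is scales, legs = 0).
(diet=carnivore, skin=feathers, habitat=swamp, legs=0): Positive (skin is feathers, legs = 0).
(diet=carnivore, skin=fur, habitat=swamp, legs=5): Negative (skin is fur, legs = 5).
(diet=herbivore, skin=scales, habitat=forest, legs=7): Negative (skin is scales, legs = 7).
(diet=omnivore, skin=scales, habitat=tundra, legs=4): Negative (skin is scales, legs = 4).

Negative, Positive, Negative, Negative, Negative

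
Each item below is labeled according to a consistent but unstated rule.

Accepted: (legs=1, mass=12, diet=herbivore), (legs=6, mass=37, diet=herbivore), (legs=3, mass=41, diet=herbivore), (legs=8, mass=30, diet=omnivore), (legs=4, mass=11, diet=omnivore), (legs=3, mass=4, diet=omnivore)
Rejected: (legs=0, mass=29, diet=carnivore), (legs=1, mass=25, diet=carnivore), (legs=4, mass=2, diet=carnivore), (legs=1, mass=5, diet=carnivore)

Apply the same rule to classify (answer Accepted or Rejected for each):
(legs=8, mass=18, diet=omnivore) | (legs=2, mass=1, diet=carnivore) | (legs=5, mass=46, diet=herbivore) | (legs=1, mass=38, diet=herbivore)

Accepted, Rejected, Accepted, Accepted

Checking candidate rules against both groups, what survives is: diet is not carnivore.
(legs=8, mass=18, diet=omnivore): diet is omnivore — has this property, so Accepted.
(legs=2, mass=1, diet=carnivore): diet is carnivore — does not fit, so Rejected.
(legs=5, mass=46, diet=herbivore): diet is herbivore — has this property, so Accepted.
(legs=1, mass=38, diet=herbivore): diet is herbivore — has this property, so Accepted.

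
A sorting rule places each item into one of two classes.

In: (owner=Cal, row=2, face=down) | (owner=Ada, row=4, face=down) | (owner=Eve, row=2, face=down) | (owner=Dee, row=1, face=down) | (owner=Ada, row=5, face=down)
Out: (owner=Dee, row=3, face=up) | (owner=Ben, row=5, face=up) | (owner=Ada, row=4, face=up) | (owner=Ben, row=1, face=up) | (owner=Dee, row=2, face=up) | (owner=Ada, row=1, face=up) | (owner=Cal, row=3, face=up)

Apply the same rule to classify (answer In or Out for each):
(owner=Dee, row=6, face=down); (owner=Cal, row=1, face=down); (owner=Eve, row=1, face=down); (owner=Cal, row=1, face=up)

In, In, In, Out

Looking at the examples, the only property every 'In' case has and every 'Out' case lacks is: face is down.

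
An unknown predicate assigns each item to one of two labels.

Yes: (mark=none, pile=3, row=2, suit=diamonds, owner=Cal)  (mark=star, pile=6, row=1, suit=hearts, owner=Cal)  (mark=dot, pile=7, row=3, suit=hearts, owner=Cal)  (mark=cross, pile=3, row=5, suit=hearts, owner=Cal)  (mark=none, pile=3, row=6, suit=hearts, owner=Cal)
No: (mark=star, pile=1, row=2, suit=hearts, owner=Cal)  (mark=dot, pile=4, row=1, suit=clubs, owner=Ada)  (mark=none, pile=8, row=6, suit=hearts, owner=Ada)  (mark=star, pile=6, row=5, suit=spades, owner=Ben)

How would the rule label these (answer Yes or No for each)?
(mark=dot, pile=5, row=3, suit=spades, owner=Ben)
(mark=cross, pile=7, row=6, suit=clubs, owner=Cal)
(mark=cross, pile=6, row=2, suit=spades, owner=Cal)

'Yes' ⟺ owner is Cal AND pile ≥ 3.
(mark=dot, pile=5, row=3, suit=spades, owner=Ben) → owner is Ben, pile = 5 → No. (mark=cross, pile=7, row=6, suit=clubs, owner=Cal) → owner is Cal, pile = 7 → Yes. (mark=cross, pile=6, row=2, suit=spades, owner=Cal) → owner is Cal, pile = 6 → Yes.

No, Yes, Yes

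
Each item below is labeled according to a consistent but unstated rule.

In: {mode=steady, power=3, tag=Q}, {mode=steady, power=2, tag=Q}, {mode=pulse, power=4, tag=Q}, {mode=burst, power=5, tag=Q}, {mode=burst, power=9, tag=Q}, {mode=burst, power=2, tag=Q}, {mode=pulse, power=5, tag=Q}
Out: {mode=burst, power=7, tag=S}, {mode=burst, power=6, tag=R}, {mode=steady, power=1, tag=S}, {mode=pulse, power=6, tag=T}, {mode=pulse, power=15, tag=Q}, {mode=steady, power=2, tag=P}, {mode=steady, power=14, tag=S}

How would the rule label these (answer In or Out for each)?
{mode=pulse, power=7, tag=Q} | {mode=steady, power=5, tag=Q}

The pattern is that an item is 'In' exactly when: tag is Q AND power ≤ 9.
{mode=pulse, power=7, tag=Q} → tag is Q, power = 7 → In. {mode=steady, power=5, tag=Q} → tag is Q, power = 5 → In.

In, In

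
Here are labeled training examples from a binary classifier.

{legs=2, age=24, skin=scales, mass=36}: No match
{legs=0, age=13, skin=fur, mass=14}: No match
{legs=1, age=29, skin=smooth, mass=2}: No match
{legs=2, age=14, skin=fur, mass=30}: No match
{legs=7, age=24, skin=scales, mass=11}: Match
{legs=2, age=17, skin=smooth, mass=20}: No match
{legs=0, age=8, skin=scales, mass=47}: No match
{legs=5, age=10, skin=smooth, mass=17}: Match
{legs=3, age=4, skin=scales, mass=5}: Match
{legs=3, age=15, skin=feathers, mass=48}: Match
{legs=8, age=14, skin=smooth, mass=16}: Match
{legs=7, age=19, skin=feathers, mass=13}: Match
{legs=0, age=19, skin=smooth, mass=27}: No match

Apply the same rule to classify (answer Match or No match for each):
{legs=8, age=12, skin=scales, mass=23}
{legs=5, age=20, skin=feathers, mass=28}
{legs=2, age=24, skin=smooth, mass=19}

Match, Match, No match

'Match' ⟺ legs ≥ 3.
{legs=8, age=12, skin=scales, mass=23} — legs = 8, hence Match.
{legs=5, age=20, skin=feathers, mass=28} — legs = 5, hence Match.
{legs=2, age=24, skin=smooth, mass=19} — legs = 2, hence No match.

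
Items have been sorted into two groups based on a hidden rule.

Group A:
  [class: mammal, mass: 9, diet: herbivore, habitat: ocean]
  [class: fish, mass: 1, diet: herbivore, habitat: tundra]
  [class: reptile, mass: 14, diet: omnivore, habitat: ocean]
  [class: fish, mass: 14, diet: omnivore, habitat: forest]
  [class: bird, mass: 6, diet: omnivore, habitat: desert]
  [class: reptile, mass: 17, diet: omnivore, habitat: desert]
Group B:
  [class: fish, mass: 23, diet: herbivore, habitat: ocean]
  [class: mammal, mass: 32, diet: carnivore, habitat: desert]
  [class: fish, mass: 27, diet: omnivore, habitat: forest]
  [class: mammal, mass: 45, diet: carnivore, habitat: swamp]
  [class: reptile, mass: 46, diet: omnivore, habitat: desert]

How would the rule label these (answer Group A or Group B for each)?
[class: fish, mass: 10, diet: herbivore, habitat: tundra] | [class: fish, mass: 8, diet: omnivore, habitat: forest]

Every 'Group A' example satisfies: mass ≤ 17. None of the 'Group B' examples do.

Group A, Group A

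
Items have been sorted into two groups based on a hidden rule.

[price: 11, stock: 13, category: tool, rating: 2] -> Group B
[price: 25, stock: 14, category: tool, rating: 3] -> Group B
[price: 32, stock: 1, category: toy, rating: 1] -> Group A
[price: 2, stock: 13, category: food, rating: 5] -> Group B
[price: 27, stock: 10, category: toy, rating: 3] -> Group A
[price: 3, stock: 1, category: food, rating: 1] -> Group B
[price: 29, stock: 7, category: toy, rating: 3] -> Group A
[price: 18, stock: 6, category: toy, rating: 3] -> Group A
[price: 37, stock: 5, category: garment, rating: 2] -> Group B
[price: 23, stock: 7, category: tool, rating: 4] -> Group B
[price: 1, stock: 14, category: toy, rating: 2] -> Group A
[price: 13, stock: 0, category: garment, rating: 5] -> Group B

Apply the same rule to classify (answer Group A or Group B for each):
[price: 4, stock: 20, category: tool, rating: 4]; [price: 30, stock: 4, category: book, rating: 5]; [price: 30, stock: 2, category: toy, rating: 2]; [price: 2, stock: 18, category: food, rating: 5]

One predicate separates the groups cleanly: category is toy.

Group B, Group B, Group A, Group B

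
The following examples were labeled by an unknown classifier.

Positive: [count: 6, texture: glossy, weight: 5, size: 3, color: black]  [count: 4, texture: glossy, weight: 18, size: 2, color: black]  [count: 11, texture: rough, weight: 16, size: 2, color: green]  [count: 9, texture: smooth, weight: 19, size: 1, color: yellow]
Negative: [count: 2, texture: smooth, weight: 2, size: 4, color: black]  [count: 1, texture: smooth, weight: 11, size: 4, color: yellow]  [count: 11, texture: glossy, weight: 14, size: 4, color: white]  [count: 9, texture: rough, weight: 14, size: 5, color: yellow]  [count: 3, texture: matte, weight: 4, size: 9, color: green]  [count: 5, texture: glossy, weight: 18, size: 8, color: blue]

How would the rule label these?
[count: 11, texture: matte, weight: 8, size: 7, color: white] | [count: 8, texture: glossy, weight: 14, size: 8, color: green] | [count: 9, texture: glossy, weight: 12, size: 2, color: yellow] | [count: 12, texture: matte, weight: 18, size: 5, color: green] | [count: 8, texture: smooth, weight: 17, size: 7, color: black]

Rule: size ≤ 3. This holds for each 'Positive' example and fails for each 'Negative' one.
[count: 11, texture: matte, weight: 8, size: 7, color: white] — size = 7, hence Negative.
[count: 8, texture: glossy, weight: 14, size: 8, color: green] — size = 8, hence Negative.
[count: 9, texture: glossy, weight: 12, size: 2, color: yellow] — size = 2, hence Positive.
[count: 12, texture: matte, weight: 18, size: 5, color: green] — size = 5, hence Negative.
[count: 8, texture: smooth, weight: 17, size: 7, color: black] — size = 7, hence Negative.

Negative, Negative, Positive, Negative, Negative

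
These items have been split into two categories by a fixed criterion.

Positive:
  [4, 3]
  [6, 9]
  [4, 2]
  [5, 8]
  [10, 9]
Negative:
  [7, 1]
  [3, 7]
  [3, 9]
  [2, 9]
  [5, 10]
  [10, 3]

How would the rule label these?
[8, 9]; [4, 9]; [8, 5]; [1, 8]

The simplest hypothesis consistent with all the labels is: |first − second| ≤ 3.

Positive, Negative, Positive, Negative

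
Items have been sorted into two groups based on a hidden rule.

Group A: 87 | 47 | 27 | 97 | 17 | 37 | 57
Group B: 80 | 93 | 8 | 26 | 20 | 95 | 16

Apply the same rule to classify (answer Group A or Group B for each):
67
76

Group A, Group B

One predicate separates the groups cleanly: ends in digit 7.
67: last digit 7 — satisfies this, so Group A.
76: last digit 6 — doesn't qualify, so Group B.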